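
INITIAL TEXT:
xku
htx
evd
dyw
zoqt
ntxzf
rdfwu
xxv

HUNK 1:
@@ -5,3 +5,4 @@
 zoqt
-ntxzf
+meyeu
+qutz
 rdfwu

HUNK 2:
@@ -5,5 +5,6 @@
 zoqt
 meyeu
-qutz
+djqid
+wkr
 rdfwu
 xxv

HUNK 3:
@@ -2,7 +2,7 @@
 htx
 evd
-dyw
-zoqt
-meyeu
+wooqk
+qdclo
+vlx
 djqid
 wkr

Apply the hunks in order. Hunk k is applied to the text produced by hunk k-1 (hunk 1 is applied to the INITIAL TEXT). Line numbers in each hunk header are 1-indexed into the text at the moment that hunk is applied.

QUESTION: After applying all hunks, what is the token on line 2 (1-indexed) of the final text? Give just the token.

Hunk 1: at line 5 remove [ntxzf] add [meyeu,qutz] -> 9 lines: xku htx evd dyw zoqt meyeu qutz rdfwu xxv
Hunk 2: at line 5 remove [qutz] add [djqid,wkr] -> 10 lines: xku htx evd dyw zoqt meyeu djqid wkr rdfwu xxv
Hunk 3: at line 2 remove [dyw,zoqt,meyeu] add [wooqk,qdclo,vlx] -> 10 lines: xku htx evd wooqk qdclo vlx djqid wkr rdfwu xxv
Final line 2: htx

Answer: htx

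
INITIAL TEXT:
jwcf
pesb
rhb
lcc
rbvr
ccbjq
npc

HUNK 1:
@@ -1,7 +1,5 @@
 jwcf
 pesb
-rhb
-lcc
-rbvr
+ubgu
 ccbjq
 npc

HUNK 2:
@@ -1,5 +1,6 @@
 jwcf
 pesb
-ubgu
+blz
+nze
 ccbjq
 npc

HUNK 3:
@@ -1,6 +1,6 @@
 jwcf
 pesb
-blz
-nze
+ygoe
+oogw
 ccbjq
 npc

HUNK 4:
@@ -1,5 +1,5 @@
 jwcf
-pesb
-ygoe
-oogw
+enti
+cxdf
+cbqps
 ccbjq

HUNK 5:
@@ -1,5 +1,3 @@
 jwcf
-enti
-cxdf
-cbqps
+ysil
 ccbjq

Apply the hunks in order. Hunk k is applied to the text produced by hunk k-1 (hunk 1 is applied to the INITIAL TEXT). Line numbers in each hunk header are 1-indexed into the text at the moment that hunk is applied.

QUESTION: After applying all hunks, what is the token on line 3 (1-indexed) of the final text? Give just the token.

Answer: ccbjq

Derivation:
Hunk 1: at line 1 remove [rhb,lcc,rbvr] add [ubgu] -> 5 lines: jwcf pesb ubgu ccbjq npc
Hunk 2: at line 1 remove [ubgu] add [blz,nze] -> 6 lines: jwcf pesb blz nze ccbjq npc
Hunk 3: at line 1 remove [blz,nze] add [ygoe,oogw] -> 6 lines: jwcf pesb ygoe oogw ccbjq npc
Hunk 4: at line 1 remove [pesb,ygoe,oogw] add [enti,cxdf,cbqps] -> 6 lines: jwcf enti cxdf cbqps ccbjq npc
Hunk 5: at line 1 remove [enti,cxdf,cbqps] add [ysil] -> 4 lines: jwcf ysil ccbjq npc
Final line 3: ccbjq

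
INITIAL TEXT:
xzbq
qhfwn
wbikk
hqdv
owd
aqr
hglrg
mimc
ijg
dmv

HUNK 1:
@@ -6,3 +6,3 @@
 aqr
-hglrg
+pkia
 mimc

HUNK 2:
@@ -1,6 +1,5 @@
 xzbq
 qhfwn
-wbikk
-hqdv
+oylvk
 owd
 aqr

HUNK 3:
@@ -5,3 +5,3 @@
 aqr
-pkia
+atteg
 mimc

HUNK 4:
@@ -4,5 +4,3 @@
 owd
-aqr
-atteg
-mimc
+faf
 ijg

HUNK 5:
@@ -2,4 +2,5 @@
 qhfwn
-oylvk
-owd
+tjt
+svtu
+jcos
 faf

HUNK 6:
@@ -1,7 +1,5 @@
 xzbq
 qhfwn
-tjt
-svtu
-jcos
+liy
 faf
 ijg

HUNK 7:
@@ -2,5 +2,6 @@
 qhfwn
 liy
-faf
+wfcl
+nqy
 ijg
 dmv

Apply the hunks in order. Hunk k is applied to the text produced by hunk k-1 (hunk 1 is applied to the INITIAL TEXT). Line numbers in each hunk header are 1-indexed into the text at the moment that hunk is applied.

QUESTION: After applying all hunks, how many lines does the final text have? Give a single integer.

Hunk 1: at line 6 remove [hglrg] add [pkia] -> 10 lines: xzbq qhfwn wbikk hqdv owd aqr pkia mimc ijg dmv
Hunk 2: at line 1 remove [wbikk,hqdv] add [oylvk] -> 9 lines: xzbq qhfwn oylvk owd aqr pkia mimc ijg dmv
Hunk 3: at line 5 remove [pkia] add [atteg] -> 9 lines: xzbq qhfwn oylvk owd aqr atteg mimc ijg dmv
Hunk 4: at line 4 remove [aqr,atteg,mimc] add [faf] -> 7 lines: xzbq qhfwn oylvk owd faf ijg dmv
Hunk 5: at line 2 remove [oylvk,owd] add [tjt,svtu,jcos] -> 8 lines: xzbq qhfwn tjt svtu jcos faf ijg dmv
Hunk 6: at line 1 remove [tjt,svtu,jcos] add [liy] -> 6 lines: xzbq qhfwn liy faf ijg dmv
Hunk 7: at line 2 remove [faf] add [wfcl,nqy] -> 7 lines: xzbq qhfwn liy wfcl nqy ijg dmv
Final line count: 7

Answer: 7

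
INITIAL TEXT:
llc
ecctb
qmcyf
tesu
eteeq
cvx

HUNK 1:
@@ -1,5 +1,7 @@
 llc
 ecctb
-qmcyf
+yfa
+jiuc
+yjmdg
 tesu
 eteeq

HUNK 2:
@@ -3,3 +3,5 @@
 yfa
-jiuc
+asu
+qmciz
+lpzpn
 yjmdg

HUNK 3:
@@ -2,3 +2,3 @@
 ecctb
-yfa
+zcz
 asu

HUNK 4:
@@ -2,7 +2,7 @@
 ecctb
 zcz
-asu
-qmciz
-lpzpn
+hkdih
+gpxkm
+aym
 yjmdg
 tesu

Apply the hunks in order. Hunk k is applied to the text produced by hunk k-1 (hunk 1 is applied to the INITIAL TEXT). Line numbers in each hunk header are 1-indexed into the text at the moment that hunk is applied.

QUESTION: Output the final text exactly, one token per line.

Answer: llc
ecctb
zcz
hkdih
gpxkm
aym
yjmdg
tesu
eteeq
cvx

Derivation:
Hunk 1: at line 1 remove [qmcyf] add [yfa,jiuc,yjmdg] -> 8 lines: llc ecctb yfa jiuc yjmdg tesu eteeq cvx
Hunk 2: at line 3 remove [jiuc] add [asu,qmciz,lpzpn] -> 10 lines: llc ecctb yfa asu qmciz lpzpn yjmdg tesu eteeq cvx
Hunk 3: at line 2 remove [yfa] add [zcz] -> 10 lines: llc ecctb zcz asu qmciz lpzpn yjmdg tesu eteeq cvx
Hunk 4: at line 2 remove [asu,qmciz,lpzpn] add [hkdih,gpxkm,aym] -> 10 lines: llc ecctb zcz hkdih gpxkm aym yjmdg tesu eteeq cvx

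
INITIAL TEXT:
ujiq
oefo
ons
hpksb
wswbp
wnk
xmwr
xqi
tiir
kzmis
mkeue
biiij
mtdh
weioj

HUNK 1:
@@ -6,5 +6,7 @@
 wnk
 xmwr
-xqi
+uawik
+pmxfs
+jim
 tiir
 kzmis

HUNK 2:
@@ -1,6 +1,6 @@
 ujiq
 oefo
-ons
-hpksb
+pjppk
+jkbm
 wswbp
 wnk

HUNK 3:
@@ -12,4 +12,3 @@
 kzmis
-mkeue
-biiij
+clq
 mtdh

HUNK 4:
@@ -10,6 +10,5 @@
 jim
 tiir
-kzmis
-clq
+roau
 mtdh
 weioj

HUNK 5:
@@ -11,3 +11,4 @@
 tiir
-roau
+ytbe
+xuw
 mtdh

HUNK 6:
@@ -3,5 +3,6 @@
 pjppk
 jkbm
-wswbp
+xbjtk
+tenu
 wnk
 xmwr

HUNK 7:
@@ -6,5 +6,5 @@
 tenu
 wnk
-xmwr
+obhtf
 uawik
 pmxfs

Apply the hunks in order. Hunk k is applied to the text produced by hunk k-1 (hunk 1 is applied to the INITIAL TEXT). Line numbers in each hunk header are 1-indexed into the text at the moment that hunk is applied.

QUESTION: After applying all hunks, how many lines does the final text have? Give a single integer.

Answer: 16

Derivation:
Hunk 1: at line 6 remove [xqi] add [uawik,pmxfs,jim] -> 16 lines: ujiq oefo ons hpksb wswbp wnk xmwr uawik pmxfs jim tiir kzmis mkeue biiij mtdh weioj
Hunk 2: at line 1 remove [ons,hpksb] add [pjppk,jkbm] -> 16 lines: ujiq oefo pjppk jkbm wswbp wnk xmwr uawik pmxfs jim tiir kzmis mkeue biiij mtdh weioj
Hunk 3: at line 12 remove [mkeue,biiij] add [clq] -> 15 lines: ujiq oefo pjppk jkbm wswbp wnk xmwr uawik pmxfs jim tiir kzmis clq mtdh weioj
Hunk 4: at line 10 remove [kzmis,clq] add [roau] -> 14 lines: ujiq oefo pjppk jkbm wswbp wnk xmwr uawik pmxfs jim tiir roau mtdh weioj
Hunk 5: at line 11 remove [roau] add [ytbe,xuw] -> 15 lines: ujiq oefo pjppk jkbm wswbp wnk xmwr uawik pmxfs jim tiir ytbe xuw mtdh weioj
Hunk 6: at line 3 remove [wswbp] add [xbjtk,tenu] -> 16 lines: ujiq oefo pjppk jkbm xbjtk tenu wnk xmwr uawik pmxfs jim tiir ytbe xuw mtdh weioj
Hunk 7: at line 6 remove [xmwr] add [obhtf] -> 16 lines: ujiq oefo pjppk jkbm xbjtk tenu wnk obhtf uawik pmxfs jim tiir ytbe xuw mtdh weioj
Final line count: 16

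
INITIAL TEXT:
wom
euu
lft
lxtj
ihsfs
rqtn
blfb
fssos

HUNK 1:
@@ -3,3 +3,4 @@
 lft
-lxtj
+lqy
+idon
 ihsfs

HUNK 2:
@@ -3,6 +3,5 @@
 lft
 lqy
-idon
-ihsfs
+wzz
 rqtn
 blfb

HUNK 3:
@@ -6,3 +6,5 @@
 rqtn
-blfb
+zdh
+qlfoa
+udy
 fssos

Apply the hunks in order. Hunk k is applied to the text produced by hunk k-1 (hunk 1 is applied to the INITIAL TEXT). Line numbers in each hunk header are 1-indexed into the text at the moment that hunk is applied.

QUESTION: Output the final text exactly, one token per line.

Answer: wom
euu
lft
lqy
wzz
rqtn
zdh
qlfoa
udy
fssos

Derivation:
Hunk 1: at line 3 remove [lxtj] add [lqy,idon] -> 9 lines: wom euu lft lqy idon ihsfs rqtn blfb fssos
Hunk 2: at line 3 remove [idon,ihsfs] add [wzz] -> 8 lines: wom euu lft lqy wzz rqtn blfb fssos
Hunk 3: at line 6 remove [blfb] add [zdh,qlfoa,udy] -> 10 lines: wom euu lft lqy wzz rqtn zdh qlfoa udy fssos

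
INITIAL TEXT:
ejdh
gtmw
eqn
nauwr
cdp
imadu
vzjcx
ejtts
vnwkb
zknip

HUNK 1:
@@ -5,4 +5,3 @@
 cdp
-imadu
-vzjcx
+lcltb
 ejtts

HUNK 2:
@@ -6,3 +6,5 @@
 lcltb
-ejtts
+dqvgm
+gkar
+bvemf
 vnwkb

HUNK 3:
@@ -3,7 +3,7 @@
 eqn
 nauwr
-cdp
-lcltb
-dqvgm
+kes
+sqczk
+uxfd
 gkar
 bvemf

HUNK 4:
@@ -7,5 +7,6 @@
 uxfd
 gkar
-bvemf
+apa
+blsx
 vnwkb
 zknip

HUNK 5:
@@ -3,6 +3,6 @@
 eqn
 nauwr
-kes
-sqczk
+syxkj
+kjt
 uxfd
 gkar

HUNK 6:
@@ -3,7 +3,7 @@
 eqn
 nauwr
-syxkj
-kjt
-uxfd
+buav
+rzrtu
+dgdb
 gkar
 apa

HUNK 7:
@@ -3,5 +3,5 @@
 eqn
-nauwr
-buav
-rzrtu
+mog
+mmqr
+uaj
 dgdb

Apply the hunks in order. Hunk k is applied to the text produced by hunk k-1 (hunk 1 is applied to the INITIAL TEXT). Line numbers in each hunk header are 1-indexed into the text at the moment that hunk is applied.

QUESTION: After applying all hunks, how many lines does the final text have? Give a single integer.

Answer: 12

Derivation:
Hunk 1: at line 5 remove [imadu,vzjcx] add [lcltb] -> 9 lines: ejdh gtmw eqn nauwr cdp lcltb ejtts vnwkb zknip
Hunk 2: at line 6 remove [ejtts] add [dqvgm,gkar,bvemf] -> 11 lines: ejdh gtmw eqn nauwr cdp lcltb dqvgm gkar bvemf vnwkb zknip
Hunk 3: at line 3 remove [cdp,lcltb,dqvgm] add [kes,sqczk,uxfd] -> 11 lines: ejdh gtmw eqn nauwr kes sqczk uxfd gkar bvemf vnwkb zknip
Hunk 4: at line 7 remove [bvemf] add [apa,blsx] -> 12 lines: ejdh gtmw eqn nauwr kes sqczk uxfd gkar apa blsx vnwkb zknip
Hunk 5: at line 3 remove [kes,sqczk] add [syxkj,kjt] -> 12 lines: ejdh gtmw eqn nauwr syxkj kjt uxfd gkar apa blsx vnwkb zknip
Hunk 6: at line 3 remove [syxkj,kjt,uxfd] add [buav,rzrtu,dgdb] -> 12 lines: ejdh gtmw eqn nauwr buav rzrtu dgdb gkar apa blsx vnwkb zknip
Hunk 7: at line 3 remove [nauwr,buav,rzrtu] add [mog,mmqr,uaj] -> 12 lines: ejdh gtmw eqn mog mmqr uaj dgdb gkar apa blsx vnwkb zknip
Final line count: 12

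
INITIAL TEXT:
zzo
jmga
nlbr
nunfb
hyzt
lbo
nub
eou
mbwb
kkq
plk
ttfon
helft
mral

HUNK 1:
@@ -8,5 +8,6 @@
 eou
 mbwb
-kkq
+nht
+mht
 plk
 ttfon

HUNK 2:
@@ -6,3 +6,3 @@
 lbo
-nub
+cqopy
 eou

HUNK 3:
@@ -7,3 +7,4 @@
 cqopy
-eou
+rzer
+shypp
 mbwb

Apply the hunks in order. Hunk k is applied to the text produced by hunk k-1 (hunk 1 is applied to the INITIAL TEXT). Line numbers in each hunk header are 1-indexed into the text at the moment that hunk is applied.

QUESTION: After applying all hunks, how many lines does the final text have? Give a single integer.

Answer: 16

Derivation:
Hunk 1: at line 8 remove [kkq] add [nht,mht] -> 15 lines: zzo jmga nlbr nunfb hyzt lbo nub eou mbwb nht mht plk ttfon helft mral
Hunk 2: at line 6 remove [nub] add [cqopy] -> 15 lines: zzo jmga nlbr nunfb hyzt lbo cqopy eou mbwb nht mht plk ttfon helft mral
Hunk 3: at line 7 remove [eou] add [rzer,shypp] -> 16 lines: zzo jmga nlbr nunfb hyzt lbo cqopy rzer shypp mbwb nht mht plk ttfon helft mral
Final line count: 16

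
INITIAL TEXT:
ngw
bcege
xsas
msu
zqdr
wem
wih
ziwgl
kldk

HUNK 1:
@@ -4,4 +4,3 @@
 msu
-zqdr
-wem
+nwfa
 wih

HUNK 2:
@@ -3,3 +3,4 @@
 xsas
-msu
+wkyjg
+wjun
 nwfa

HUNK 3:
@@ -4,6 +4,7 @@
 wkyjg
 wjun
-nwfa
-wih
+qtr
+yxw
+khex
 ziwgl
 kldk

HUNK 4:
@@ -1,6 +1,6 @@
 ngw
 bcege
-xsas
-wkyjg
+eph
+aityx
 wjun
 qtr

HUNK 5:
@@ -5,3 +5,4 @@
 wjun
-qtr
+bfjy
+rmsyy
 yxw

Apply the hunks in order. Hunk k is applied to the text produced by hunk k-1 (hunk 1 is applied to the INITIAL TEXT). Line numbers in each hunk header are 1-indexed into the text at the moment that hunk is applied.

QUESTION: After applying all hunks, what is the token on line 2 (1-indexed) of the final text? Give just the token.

Hunk 1: at line 4 remove [zqdr,wem] add [nwfa] -> 8 lines: ngw bcege xsas msu nwfa wih ziwgl kldk
Hunk 2: at line 3 remove [msu] add [wkyjg,wjun] -> 9 lines: ngw bcege xsas wkyjg wjun nwfa wih ziwgl kldk
Hunk 3: at line 4 remove [nwfa,wih] add [qtr,yxw,khex] -> 10 lines: ngw bcege xsas wkyjg wjun qtr yxw khex ziwgl kldk
Hunk 4: at line 1 remove [xsas,wkyjg] add [eph,aityx] -> 10 lines: ngw bcege eph aityx wjun qtr yxw khex ziwgl kldk
Hunk 5: at line 5 remove [qtr] add [bfjy,rmsyy] -> 11 lines: ngw bcege eph aityx wjun bfjy rmsyy yxw khex ziwgl kldk
Final line 2: bcege

Answer: bcege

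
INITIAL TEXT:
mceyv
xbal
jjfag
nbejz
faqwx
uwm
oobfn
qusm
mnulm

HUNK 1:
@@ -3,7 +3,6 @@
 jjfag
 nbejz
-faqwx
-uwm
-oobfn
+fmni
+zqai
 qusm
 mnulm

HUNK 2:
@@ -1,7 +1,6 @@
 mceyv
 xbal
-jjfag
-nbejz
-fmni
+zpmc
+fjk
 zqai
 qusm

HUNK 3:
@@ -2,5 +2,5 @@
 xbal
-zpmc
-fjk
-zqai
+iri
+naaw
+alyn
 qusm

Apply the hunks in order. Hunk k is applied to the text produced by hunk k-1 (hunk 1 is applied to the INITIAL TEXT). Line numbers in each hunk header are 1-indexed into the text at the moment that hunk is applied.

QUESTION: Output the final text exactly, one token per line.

Answer: mceyv
xbal
iri
naaw
alyn
qusm
mnulm

Derivation:
Hunk 1: at line 3 remove [faqwx,uwm,oobfn] add [fmni,zqai] -> 8 lines: mceyv xbal jjfag nbejz fmni zqai qusm mnulm
Hunk 2: at line 1 remove [jjfag,nbejz,fmni] add [zpmc,fjk] -> 7 lines: mceyv xbal zpmc fjk zqai qusm mnulm
Hunk 3: at line 2 remove [zpmc,fjk,zqai] add [iri,naaw,alyn] -> 7 lines: mceyv xbal iri naaw alyn qusm mnulm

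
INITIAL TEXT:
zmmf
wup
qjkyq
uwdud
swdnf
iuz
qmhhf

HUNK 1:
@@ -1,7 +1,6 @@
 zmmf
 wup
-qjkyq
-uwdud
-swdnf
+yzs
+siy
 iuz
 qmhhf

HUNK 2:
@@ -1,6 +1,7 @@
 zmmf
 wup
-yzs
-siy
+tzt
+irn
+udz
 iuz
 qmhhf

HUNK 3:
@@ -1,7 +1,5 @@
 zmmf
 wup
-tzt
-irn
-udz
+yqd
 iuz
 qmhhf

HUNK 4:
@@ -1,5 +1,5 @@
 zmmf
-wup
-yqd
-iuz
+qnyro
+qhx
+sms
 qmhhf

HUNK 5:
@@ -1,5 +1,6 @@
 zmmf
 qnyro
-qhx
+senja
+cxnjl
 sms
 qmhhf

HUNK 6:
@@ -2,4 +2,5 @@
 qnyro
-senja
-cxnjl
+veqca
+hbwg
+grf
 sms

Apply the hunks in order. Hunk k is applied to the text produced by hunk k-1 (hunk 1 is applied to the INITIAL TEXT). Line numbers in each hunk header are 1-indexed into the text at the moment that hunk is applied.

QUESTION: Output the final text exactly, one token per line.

Answer: zmmf
qnyro
veqca
hbwg
grf
sms
qmhhf

Derivation:
Hunk 1: at line 1 remove [qjkyq,uwdud,swdnf] add [yzs,siy] -> 6 lines: zmmf wup yzs siy iuz qmhhf
Hunk 2: at line 1 remove [yzs,siy] add [tzt,irn,udz] -> 7 lines: zmmf wup tzt irn udz iuz qmhhf
Hunk 3: at line 1 remove [tzt,irn,udz] add [yqd] -> 5 lines: zmmf wup yqd iuz qmhhf
Hunk 4: at line 1 remove [wup,yqd,iuz] add [qnyro,qhx,sms] -> 5 lines: zmmf qnyro qhx sms qmhhf
Hunk 5: at line 1 remove [qhx] add [senja,cxnjl] -> 6 lines: zmmf qnyro senja cxnjl sms qmhhf
Hunk 6: at line 2 remove [senja,cxnjl] add [veqca,hbwg,grf] -> 7 lines: zmmf qnyro veqca hbwg grf sms qmhhf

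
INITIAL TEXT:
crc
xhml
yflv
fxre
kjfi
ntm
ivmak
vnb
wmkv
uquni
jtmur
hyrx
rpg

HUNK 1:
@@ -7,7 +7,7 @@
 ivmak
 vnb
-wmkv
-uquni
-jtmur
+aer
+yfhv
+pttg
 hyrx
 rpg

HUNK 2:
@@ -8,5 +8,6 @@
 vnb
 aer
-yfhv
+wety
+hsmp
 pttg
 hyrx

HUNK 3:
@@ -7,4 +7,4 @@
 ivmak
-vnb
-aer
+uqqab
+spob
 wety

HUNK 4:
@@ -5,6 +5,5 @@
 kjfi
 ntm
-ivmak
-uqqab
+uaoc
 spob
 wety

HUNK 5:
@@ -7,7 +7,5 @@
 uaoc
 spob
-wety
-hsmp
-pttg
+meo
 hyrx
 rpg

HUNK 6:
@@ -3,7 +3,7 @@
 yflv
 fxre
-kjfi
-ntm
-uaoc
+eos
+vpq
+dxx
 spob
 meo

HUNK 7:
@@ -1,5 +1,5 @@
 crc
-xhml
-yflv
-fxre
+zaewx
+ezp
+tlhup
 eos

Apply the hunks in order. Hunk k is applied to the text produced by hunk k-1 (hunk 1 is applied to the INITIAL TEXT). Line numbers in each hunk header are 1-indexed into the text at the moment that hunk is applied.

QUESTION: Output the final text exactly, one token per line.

Hunk 1: at line 7 remove [wmkv,uquni,jtmur] add [aer,yfhv,pttg] -> 13 lines: crc xhml yflv fxre kjfi ntm ivmak vnb aer yfhv pttg hyrx rpg
Hunk 2: at line 8 remove [yfhv] add [wety,hsmp] -> 14 lines: crc xhml yflv fxre kjfi ntm ivmak vnb aer wety hsmp pttg hyrx rpg
Hunk 3: at line 7 remove [vnb,aer] add [uqqab,spob] -> 14 lines: crc xhml yflv fxre kjfi ntm ivmak uqqab spob wety hsmp pttg hyrx rpg
Hunk 4: at line 5 remove [ivmak,uqqab] add [uaoc] -> 13 lines: crc xhml yflv fxre kjfi ntm uaoc spob wety hsmp pttg hyrx rpg
Hunk 5: at line 7 remove [wety,hsmp,pttg] add [meo] -> 11 lines: crc xhml yflv fxre kjfi ntm uaoc spob meo hyrx rpg
Hunk 6: at line 3 remove [kjfi,ntm,uaoc] add [eos,vpq,dxx] -> 11 lines: crc xhml yflv fxre eos vpq dxx spob meo hyrx rpg
Hunk 7: at line 1 remove [xhml,yflv,fxre] add [zaewx,ezp,tlhup] -> 11 lines: crc zaewx ezp tlhup eos vpq dxx spob meo hyrx rpg

Answer: crc
zaewx
ezp
tlhup
eos
vpq
dxx
spob
meo
hyrx
rpg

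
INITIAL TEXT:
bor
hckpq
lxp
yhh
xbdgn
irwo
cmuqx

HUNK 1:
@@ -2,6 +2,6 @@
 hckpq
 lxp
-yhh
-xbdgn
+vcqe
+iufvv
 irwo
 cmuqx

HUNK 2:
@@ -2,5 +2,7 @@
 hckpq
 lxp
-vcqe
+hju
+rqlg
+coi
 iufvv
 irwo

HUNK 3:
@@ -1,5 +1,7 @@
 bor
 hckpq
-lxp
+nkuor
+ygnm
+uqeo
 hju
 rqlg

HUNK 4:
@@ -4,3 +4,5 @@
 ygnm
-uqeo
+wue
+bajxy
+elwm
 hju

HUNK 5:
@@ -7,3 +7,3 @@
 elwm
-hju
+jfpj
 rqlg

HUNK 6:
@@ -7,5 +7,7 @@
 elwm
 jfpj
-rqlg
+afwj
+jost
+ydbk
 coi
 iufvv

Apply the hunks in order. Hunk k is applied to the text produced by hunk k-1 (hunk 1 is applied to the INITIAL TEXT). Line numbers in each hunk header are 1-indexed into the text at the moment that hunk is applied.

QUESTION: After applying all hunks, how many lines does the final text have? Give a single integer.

Hunk 1: at line 2 remove [yhh,xbdgn] add [vcqe,iufvv] -> 7 lines: bor hckpq lxp vcqe iufvv irwo cmuqx
Hunk 2: at line 2 remove [vcqe] add [hju,rqlg,coi] -> 9 lines: bor hckpq lxp hju rqlg coi iufvv irwo cmuqx
Hunk 3: at line 1 remove [lxp] add [nkuor,ygnm,uqeo] -> 11 lines: bor hckpq nkuor ygnm uqeo hju rqlg coi iufvv irwo cmuqx
Hunk 4: at line 4 remove [uqeo] add [wue,bajxy,elwm] -> 13 lines: bor hckpq nkuor ygnm wue bajxy elwm hju rqlg coi iufvv irwo cmuqx
Hunk 5: at line 7 remove [hju] add [jfpj] -> 13 lines: bor hckpq nkuor ygnm wue bajxy elwm jfpj rqlg coi iufvv irwo cmuqx
Hunk 6: at line 7 remove [rqlg] add [afwj,jost,ydbk] -> 15 lines: bor hckpq nkuor ygnm wue bajxy elwm jfpj afwj jost ydbk coi iufvv irwo cmuqx
Final line count: 15

Answer: 15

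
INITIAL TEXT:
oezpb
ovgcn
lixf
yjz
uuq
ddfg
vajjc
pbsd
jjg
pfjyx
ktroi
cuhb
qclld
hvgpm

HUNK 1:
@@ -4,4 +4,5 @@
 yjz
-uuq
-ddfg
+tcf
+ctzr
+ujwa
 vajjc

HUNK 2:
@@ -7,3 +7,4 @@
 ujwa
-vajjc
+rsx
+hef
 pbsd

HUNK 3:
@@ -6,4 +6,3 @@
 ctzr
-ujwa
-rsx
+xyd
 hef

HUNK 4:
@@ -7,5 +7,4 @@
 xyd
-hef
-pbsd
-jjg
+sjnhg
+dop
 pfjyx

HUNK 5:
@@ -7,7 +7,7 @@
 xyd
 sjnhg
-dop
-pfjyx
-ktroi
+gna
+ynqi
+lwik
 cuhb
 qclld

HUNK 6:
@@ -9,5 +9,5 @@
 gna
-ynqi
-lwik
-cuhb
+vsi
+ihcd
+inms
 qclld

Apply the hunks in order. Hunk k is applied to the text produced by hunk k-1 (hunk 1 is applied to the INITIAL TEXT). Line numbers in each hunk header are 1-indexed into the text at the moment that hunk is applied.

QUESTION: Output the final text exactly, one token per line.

Hunk 1: at line 4 remove [uuq,ddfg] add [tcf,ctzr,ujwa] -> 15 lines: oezpb ovgcn lixf yjz tcf ctzr ujwa vajjc pbsd jjg pfjyx ktroi cuhb qclld hvgpm
Hunk 2: at line 7 remove [vajjc] add [rsx,hef] -> 16 lines: oezpb ovgcn lixf yjz tcf ctzr ujwa rsx hef pbsd jjg pfjyx ktroi cuhb qclld hvgpm
Hunk 3: at line 6 remove [ujwa,rsx] add [xyd] -> 15 lines: oezpb ovgcn lixf yjz tcf ctzr xyd hef pbsd jjg pfjyx ktroi cuhb qclld hvgpm
Hunk 4: at line 7 remove [hef,pbsd,jjg] add [sjnhg,dop] -> 14 lines: oezpb ovgcn lixf yjz tcf ctzr xyd sjnhg dop pfjyx ktroi cuhb qclld hvgpm
Hunk 5: at line 7 remove [dop,pfjyx,ktroi] add [gna,ynqi,lwik] -> 14 lines: oezpb ovgcn lixf yjz tcf ctzr xyd sjnhg gna ynqi lwik cuhb qclld hvgpm
Hunk 6: at line 9 remove [ynqi,lwik,cuhb] add [vsi,ihcd,inms] -> 14 lines: oezpb ovgcn lixf yjz tcf ctzr xyd sjnhg gna vsi ihcd inms qclld hvgpm

Answer: oezpb
ovgcn
lixf
yjz
tcf
ctzr
xyd
sjnhg
gna
vsi
ihcd
inms
qclld
hvgpm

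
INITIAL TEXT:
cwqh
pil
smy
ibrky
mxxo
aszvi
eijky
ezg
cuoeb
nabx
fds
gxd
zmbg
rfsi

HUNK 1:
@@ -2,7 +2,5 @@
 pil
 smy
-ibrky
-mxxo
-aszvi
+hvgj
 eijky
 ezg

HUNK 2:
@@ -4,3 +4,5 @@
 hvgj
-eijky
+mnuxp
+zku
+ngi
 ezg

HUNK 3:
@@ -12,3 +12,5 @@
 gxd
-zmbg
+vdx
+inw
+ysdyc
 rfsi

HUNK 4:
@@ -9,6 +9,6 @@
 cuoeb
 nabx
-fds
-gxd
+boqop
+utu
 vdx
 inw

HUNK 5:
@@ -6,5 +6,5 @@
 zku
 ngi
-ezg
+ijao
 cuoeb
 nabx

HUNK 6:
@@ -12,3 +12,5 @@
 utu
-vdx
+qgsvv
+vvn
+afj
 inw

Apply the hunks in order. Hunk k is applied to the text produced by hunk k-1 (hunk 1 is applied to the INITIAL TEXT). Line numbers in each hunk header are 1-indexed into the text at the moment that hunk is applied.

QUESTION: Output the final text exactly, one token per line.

Hunk 1: at line 2 remove [ibrky,mxxo,aszvi] add [hvgj] -> 12 lines: cwqh pil smy hvgj eijky ezg cuoeb nabx fds gxd zmbg rfsi
Hunk 2: at line 4 remove [eijky] add [mnuxp,zku,ngi] -> 14 lines: cwqh pil smy hvgj mnuxp zku ngi ezg cuoeb nabx fds gxd zmbg rfsi
Hunk 3: at line 12 remove [zmbg] add [vdx,inw,ysdyc] -> 16 lines: cwqh pil smy hvgj mnuxp zku ngi ezg cuoeb nabx fds gxd vdx inw ysdyc rfsi
Hunk 4: at line 9 remove [fds,gxd] add [boqop,utu] -> 16 lines: cwqh pil smy hvgj mnuxp zku ngi ezg cuoeb nabx boqop utu vdx inw ysdyc rfsi
Hunk 5: at line 6 remove [ezg] add [ijao] -> 16 lines: cwqh pil smy hvgj mnuxp zku ngi ijao cuoeb nabx boqop utu vdx inw ysdyc rfsi
Hunk 6: at line 12 remove [vdx] add [qgsvv,vvn,afj] -> 18 lines: cwqh pil smy hvgj mnuxp zku ngi ijao cuoeb nabx boqop utu qgsvv vvn afj inw ysdyc rfsi

Answer: cwqh
pil
smy
hvgj
mnuxp
zku
ngi
ijao
cuoeb
nabx
boqop
utu
qgsvv
vvn
afj
inw
ysdyc
rfsi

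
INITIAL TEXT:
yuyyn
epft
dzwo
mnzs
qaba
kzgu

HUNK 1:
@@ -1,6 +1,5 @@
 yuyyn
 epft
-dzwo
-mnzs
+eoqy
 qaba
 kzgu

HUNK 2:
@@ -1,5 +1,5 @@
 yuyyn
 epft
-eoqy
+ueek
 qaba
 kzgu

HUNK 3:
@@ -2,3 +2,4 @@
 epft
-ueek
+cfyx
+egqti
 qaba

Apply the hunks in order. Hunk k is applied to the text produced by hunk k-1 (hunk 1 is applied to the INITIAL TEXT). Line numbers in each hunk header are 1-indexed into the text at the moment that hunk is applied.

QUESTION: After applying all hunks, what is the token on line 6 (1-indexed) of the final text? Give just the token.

Hunk 1: at line 1 remove [dzwo,mnzs] add [eoqy] -> 5 lines: yuyyn epft eoqy qaba kzgu
Hunk 2: at line 1 remove [eoqy] add [ueek] -> 5 lines: yuyyn epft ueek qaba kzgu
Hunk 3: at line 2 remove [ueek] add [cfyx,egqti] -> 6 lines: yuyyn epft cfyx egqti qaba kzgu
Final line 6: kzgu

Answer: kzgu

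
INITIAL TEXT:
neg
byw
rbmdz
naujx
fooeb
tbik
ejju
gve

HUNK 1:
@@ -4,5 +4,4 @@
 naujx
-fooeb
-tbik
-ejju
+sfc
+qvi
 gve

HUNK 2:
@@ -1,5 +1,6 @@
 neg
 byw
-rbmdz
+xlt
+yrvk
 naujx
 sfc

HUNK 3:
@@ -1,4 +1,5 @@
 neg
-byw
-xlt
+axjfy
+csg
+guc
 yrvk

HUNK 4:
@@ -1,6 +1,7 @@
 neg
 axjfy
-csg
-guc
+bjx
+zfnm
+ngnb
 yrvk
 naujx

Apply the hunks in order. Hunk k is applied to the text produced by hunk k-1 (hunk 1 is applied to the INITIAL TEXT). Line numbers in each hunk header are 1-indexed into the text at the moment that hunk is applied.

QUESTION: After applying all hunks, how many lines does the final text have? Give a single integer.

Answer: 10

Derivation:
Hunk 1: at line 4 remove [fooeb,tbik,ejju] add [sfc,qvi] -> 7 lines: neg byw rbmdz naujx sfc qvi gve
Hunk 2: at line 1 remove [rbmdz] add [xlt,yrvk] -> 8 lines: neg byw xlt yrvk naujx sfc qvi gve
Hunk 3: at line 1 remove [byw,xlt] add [axjfy,csg,guc] -> 9 lines: neg axjfy csg guc yrvk naujx sfc qvi gve
Hunk 4: at line 1 remove [csg,guc] add [bjx,zfnm,ngnb] -> 10 lines: neg axjfy bjx zfnm ngnb yrvk naujx sfc qvi gve
Final line count: 10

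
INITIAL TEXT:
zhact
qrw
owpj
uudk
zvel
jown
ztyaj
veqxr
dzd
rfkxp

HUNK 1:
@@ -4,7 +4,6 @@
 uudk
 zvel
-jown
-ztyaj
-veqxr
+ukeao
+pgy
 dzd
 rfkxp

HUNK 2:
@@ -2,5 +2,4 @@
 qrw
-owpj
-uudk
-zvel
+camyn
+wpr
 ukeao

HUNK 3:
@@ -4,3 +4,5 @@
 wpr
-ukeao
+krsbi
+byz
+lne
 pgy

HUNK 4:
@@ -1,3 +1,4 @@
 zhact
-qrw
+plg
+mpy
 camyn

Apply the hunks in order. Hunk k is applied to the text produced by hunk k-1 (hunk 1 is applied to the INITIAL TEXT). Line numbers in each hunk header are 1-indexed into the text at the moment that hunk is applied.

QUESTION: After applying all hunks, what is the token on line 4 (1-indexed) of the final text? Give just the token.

Hunk 1: at line 4 remove [jown,ztyaj,veqxr] add [ukeao,pgy] -> 9 lines: zhact qrw owpj uudk zvel ukeao pgy dzd rfkxp
Hunk 2: at line 2 remove [owpj,uudk,zvel] add [camyn,wpr] -> 8 lines: zhact qrw camyn wpr ukeao pgy dzd rfkxp
Hunk 3: at line 4 remove [ukeao] add [krsbi,byz,lne] -> 10 lines: zhact qrw camyn wpr krsbi byz lne pgy dzd rfkxp
Hunk 4: at line 1 remove [qrw] add [plg,mpy] -> 11 lines: zhact plg mpy camyn wpr krsbi byz lne pgy dzd rfkxp
Final line 4: camyn

Answer: camyn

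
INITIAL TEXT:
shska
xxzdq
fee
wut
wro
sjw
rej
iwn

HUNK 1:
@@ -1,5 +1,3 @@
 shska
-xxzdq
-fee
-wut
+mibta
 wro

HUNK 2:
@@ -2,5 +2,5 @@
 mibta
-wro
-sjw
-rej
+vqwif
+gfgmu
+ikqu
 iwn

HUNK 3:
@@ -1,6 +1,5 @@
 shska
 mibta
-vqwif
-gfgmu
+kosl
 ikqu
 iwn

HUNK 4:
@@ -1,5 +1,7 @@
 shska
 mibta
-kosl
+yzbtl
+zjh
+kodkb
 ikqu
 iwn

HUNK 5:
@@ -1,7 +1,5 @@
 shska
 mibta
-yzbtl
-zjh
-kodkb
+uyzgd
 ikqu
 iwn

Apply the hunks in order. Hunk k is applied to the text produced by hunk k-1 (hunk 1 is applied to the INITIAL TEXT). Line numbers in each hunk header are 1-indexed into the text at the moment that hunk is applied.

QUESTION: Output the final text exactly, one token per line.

Answer: shska
mibta
uyzgd
ikqu
iwn

Derivation:
Hunk 1: at line 1 remove [xxzdq,fee,wut] add [mibta] -> 6 lines: shska mibta wro sjw rej iwn
Hunk 2: at line 2 remove [wro,sjw,rej] add [vqwif,gfgmu,ikqu] -> 6 lines: shska mibta vqwif gfgmu ikqu iwn
Hunk 3: at line 1 remove [vqwif,gfgmu] add [kosl] -> 5 lines: shska mibta kosl ikqu iwn
Hunk 4: at line 1 remove [kosl] add [yzbtl,zjh,kodkb] -> 7 lines: shska mibta yzbtl zjh kodkb ikqu iwn
Hunk 5: at line 1 remove [yzbtl,zjh,kodkb] add [uyzgd] -> 5 lines: shska mibta uyzgd ikqu iwn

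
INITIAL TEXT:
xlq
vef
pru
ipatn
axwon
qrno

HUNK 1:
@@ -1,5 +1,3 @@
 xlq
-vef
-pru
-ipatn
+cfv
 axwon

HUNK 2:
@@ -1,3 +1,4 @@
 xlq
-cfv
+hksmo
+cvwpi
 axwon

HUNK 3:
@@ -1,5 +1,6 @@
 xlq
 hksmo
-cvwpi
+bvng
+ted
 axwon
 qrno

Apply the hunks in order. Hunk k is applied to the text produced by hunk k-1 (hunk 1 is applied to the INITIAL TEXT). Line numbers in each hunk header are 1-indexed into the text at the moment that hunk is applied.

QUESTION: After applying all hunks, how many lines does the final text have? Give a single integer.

Answer: 6

Derivation:
Hunk 1: at line 1 remove [vef,pru,ipatn] add [cfv] -> 4 lines: xlq cfv axwon qrno
Hunk 2: at line 1 remove [cfv] add [hksmo,cvwpi] -> 5 lines: xlq hksmo cvwpi axwon qrno
Hunk 3: at line 1 remove [cvwpi] add [bvng,ted] -> 6 lines: xlq hksmo bvng ted axwon qrno
Final line count: 6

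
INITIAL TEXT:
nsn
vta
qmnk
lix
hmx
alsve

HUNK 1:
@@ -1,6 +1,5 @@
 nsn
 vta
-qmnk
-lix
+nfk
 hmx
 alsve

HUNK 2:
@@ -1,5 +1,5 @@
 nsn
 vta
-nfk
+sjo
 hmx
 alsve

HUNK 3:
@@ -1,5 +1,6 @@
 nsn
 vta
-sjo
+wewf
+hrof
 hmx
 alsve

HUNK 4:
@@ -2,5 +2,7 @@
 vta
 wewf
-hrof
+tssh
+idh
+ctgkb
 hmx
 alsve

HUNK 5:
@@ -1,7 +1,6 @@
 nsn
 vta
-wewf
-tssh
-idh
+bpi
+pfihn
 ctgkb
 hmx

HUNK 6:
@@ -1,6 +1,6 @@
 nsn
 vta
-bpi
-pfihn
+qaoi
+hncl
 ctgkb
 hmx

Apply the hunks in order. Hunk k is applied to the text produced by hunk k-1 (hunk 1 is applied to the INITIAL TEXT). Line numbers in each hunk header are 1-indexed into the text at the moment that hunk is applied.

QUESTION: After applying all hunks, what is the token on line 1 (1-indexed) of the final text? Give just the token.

Hunk 1: at line 1 remove [qmnk,lix] add [nfk] -> 5 lines: nsn vta nfk hmx alsve
Hunk 2: at line 1 remove [nfk] add [sjo] -> 5 lines: nsn vta sjo hmx alsve
Hunk 3: at line 1 remove [sjo] add [wewf,hrof] -> 6 lines: nsn vta wewf hrof hmx alsve
Hunk 4: at line 2 remove [hrof] add [tssh,idh,ctgkb] -> 8 lines: nsn vta wewf tssh idh ctgkb hmx alsve
Hunk 5: at line 1 remove [wewf,tssh,idh] add [bpi,pfihn] -> 7 lines: nsn vta bpi pfihn ctgkb hmx alsve
Hunk 6: at line 1 remove [bpi,pfihn] add [qaoi,hncl] -> 7 lines: nsn vta qaoi hncl ctgkb hmx alsve
Final line 1: nsn

Answer: nsn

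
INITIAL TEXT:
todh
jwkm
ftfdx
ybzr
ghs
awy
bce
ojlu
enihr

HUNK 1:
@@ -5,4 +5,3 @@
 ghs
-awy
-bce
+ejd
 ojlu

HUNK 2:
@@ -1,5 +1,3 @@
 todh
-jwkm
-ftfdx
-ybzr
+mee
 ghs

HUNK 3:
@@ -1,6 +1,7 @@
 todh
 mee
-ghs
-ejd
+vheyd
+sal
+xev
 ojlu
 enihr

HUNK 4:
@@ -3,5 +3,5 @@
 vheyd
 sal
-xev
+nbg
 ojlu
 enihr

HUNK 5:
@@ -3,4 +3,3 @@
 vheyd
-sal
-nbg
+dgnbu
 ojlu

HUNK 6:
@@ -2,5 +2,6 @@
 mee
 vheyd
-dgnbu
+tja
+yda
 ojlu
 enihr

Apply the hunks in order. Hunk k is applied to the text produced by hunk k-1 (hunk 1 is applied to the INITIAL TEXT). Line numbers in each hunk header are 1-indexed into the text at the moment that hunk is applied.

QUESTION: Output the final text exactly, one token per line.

Hunk 1: at line 5 remove [awy,bce] add [ejd] -> 8 lines: todh jwkm ftfdx ybzr ghs ejd ojlu enihr
Hunk 2: at line 1 remove [jwkm,ftfdx,ybzr] add [mee] -> 6 lines: todh mee ghs ejd ojlu enihr
Hunk 3: at line 1 remove [ghs,ejd] add [vheyd,sal,xev] -> 7 lines: todh mee vheyd sal xev ojlu enihr
Hunk 4: at line 3 remove [xev] add [nbg] -> 7 lines: todh mee vheyd sal nbg ojlu enihr
Hunk 5: at line 3 remove [sal,nbg] add [dgnbu] -> 6 lines: todh mee vheyd dgnbu ojlu enihr
Hunk 6: at line 2 remove [dgnbu] add [tja,yda] -> 7 lines: todh mee vheyd tja yda ojlu enihr

Answer: todh
mee
vheyd
tja
yda
ojlu
enihr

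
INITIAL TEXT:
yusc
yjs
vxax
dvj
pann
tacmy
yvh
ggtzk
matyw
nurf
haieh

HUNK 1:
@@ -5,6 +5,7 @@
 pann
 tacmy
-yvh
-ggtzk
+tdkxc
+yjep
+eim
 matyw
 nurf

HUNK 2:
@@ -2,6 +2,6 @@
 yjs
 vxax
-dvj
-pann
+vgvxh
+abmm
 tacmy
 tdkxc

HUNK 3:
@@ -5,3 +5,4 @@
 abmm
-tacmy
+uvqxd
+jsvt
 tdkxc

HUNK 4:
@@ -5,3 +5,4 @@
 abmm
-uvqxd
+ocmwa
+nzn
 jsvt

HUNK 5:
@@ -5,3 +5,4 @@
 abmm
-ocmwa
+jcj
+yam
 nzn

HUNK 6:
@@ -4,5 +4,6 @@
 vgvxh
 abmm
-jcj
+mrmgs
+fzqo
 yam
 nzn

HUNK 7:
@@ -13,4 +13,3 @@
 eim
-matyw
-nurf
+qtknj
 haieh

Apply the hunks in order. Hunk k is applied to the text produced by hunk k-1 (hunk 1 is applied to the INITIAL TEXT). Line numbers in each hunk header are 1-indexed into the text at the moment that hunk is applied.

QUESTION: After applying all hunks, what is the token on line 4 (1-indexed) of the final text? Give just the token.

Answer: vgvxh

Derivation:
Hunk 1: at line 5 remove [yvh,ggtzk] add [tdkxc,yjep,eim] -> 12 lines: yusc yjs vxax dvj pann tacmy tdkxc yjep eim matyw nurf haieh
Hunk 2: at line 2 remove [dvj,pann] add [vgvxh,abmm] -> 12 lines: yusc yjs vxax vgvxh abmm tacmy tdkxc yjep eim matyw nurf haieh
Hunk 3: at line 5 remove [tacmy] add [uvqxd,jsvt] -> 13 lines: yusc yjs vxax vgvxh abmm uvqxd jsvt tdkxc yjep eim matyw nurf haieh
Hunk 4: at line 5 remove [uvqxd] add [ocmwa,nzn] -> 14 lines: yusc yjs vxax vgvxh abmm ocmwa nzn jsvt tdkxc yjep eim matyw nurf haieh
Hunk 5: at line 5 remove [ocmwa] add [jcj,yam] -> 15 lines: yusc yjs vxax vgvxh abmm jcj yam nzn jsvt tdkxc yjep eim matyw nurf haieh
Hunk 6: at line 4 remove [jcj] add [mrmgs,fzqo] -> 16 lines: yusc yjs vxax vgvxh abmm mrmgs fzqo yam nzn jsvt tdkxc yjep eim matyw nurf haieh
Hunk 7: at line 13 remove [matyw,nurf] add [qtknj] -> 15 lines: yusc yjs vxax vgvxh abmm mrmgs fzqo yam nzn jsvt tdkxc yjep eim qtknj haieh
Final line 4: vgvxh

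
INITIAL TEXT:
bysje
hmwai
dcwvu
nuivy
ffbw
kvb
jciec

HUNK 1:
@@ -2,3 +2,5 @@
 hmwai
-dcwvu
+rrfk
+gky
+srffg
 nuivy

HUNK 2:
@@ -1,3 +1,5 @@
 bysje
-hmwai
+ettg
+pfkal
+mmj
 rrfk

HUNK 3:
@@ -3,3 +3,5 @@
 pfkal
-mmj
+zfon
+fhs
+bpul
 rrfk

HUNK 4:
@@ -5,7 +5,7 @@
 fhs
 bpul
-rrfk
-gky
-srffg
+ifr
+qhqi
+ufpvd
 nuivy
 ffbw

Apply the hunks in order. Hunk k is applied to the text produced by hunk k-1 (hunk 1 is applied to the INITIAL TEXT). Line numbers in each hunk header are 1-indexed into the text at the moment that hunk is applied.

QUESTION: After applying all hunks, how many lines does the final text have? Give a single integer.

Hunk 1: at line 2 remove [dcwvu] add [rrfk,gky,srffg] -> 9 lines: bysje hmwai rrfk gky srffg nuivy ffbw kvb jciec
Hunk 2: at line 1 remove [hmwai] add [ettg,pfkal,mmj] -> 11 lines: bysje ettg pfkal mmj rrfk gky srffg nuivy ffbw kvb jciec
Hunk 3: at line 3 remove [mmj] add [zfon,fhs,bpul] -> 13 lines: bysje ettg pfkal zfon fhs bpul rrfk gky srffg nuivy ffbw kvb jciec
Hunk 4: at line 5 remove [rrfk,gky,srffg] add [ifr,qhqi,ufpvd] -> 13 lines: bysje ettg pfkal zfon fhs bpul ifr qhqi ufpvd nuivy ffbw kvb jciec
Final line count: 13

Answer: 13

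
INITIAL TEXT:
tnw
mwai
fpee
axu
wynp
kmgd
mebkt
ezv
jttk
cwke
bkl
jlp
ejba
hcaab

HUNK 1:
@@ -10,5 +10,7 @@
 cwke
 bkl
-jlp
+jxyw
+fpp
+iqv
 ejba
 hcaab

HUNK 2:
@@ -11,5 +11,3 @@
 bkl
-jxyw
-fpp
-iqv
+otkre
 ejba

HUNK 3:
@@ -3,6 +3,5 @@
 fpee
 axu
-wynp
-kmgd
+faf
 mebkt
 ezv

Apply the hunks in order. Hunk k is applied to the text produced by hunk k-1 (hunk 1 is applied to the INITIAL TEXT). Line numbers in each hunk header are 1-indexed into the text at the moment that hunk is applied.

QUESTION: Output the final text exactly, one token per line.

Hunk 1: at line 10 remove [jlp] add [jxyw,fpp,iqv] -> 16 lines: tnw mwai fpee axu wynp kmgd mebkt ezv jttk cwke bkl jxyw fpp iqv ejba hcaab
Hunk 2: at line 11 remove [jxyw,fpp,iqv] add [otkre] -> 14 lines: tnw mwai fpee axu wynp kmgd mebkt ezv jttk cwke bkl otkre ejba hcaab
Hunk 3: at line 3 remove [wynp,kmgd] add [faf] -> 13 lines: tnw mwai fpee axu faf mebkt ezv jttk cwke bkl otkre ejba hcaab

Answer: tnw
mwai
fpee
axu
faf
mebkt
ezv
jttk
cwke
bkl
otkre
ejba
hcaab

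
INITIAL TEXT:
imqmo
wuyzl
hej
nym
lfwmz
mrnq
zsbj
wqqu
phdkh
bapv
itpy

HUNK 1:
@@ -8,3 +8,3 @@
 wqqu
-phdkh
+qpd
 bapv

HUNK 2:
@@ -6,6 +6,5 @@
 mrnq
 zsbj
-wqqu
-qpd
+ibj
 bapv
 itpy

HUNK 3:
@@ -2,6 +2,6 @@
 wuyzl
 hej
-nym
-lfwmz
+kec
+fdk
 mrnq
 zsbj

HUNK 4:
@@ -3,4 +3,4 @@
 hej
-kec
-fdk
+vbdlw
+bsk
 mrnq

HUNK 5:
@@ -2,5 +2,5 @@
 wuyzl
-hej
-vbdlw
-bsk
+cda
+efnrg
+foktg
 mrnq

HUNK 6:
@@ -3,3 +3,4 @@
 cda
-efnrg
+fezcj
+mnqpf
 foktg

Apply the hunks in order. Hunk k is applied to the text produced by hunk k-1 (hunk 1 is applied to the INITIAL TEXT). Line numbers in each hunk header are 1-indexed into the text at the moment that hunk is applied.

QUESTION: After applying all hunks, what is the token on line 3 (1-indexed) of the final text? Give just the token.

Hunk 1: at line 8 remove [phdkh] add [qpd] -> 11 lines: imqmo wuyzl hej nym lfwmz mrnq zsbj wqqu qpd bapv itpy
Hunk 2: at line 6 remove [wqqu,qpd] add [ibj] -> 10 lines: imqmo wuyzl hej nym lfwmz mrnq zsbj ibj bapv itpy
Hunk 3: at line 2 remove [nym,lfwmz] add [kec,fdk] -> 10 lines: imqmo wuyzl hej kec fdk mrnq zsbj ibj bapv itpy
Hunk 4: at line 3 remove [kec,fdk] add [vbdlw,bsk] -> 10 lines: imqmo wuyzl hej vbdlw bsk mrnq zsbj ibj bapv itpy
Hunk 5: at line 2 remove [hej,vbdlw,bsk] add [cda,efnrg,foktg] -> 10 lines: imqmo wuyzl cda efnrg foktg mrnq zsbj ibj bapv itpy
Hunk 6: at line 3 remove [efnrg] add [fezcj,mnqpf] -> 11 lines: imqmo wuyzl cda fezcj mnqpf foktg mrnq zsbj ibj bapv itpy
Final line 3: cda

Answer: cda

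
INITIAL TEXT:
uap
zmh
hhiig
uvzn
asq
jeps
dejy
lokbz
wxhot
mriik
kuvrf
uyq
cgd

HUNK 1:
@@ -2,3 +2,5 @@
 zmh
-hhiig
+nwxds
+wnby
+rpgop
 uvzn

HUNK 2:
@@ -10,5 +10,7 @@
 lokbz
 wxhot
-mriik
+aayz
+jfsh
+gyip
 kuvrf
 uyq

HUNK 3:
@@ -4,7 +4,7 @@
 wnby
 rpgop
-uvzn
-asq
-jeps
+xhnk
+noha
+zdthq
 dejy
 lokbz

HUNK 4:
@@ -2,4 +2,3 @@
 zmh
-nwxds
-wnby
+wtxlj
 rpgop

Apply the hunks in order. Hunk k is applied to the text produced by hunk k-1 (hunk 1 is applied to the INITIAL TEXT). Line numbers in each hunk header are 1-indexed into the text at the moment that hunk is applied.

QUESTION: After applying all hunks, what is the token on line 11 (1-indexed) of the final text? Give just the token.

Hunk 1: at line 2 remove [hhiig] add [nwxds,wnby,rpgop] -> 15 lines: uap zmh nwxds wnby rpgop uvzn asq jeps dejy lokbz wxhot mriik kuvrf uyq cgd
Hunk 2: at line 10 remove [mriik] add [aayz,jfsh,gyip] -> 17 lines: uap zmh nwxds wnby rpgop uvzn asq jeps dejy lokbz wxhot aayz jfsh gyip kuvrf uyq cgd
Hunk 3: at line 4 remove [uvzn,asq,jeps] add [xhnk,noha,zdthq] -> 17 lines: uap zmh nwxds wnby rpgop xhnk noha zdthq dejy lokbz wxhot aayz jfsh gyip kuvrf uyq cgd
Hunk 4: at line 2 remove [nwxds,wnby] add [wtxlj] -> 16 lines: uap zmh wtxlj rpgop xhnk noha zdthq dejy lokbz wxhot aayz jfsh gyip kuvrf uyq cgd
Final line 11: aayz

Answer: aayz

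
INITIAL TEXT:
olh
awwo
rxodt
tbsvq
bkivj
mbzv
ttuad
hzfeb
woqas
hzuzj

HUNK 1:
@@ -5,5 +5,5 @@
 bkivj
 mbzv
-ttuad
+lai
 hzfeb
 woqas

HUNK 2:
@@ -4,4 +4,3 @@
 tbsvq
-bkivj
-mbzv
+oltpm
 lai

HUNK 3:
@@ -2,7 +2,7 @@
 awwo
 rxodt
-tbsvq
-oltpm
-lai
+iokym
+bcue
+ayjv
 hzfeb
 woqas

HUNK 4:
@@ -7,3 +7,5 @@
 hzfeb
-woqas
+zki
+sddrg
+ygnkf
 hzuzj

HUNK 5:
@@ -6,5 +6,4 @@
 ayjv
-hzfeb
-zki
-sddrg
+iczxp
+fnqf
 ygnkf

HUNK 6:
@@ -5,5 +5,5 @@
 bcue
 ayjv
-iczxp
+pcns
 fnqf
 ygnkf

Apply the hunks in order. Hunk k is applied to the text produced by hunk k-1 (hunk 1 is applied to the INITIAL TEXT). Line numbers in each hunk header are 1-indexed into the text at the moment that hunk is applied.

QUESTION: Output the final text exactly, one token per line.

Hunk 1: at line 5 remove [ttuad] add [lai] -> 10 lines: olh awwo rxodt tbsvq bkivj mbzv lai hzfeb woqas hzuzj
Hunk 2: at line 4 remove [bkivj,mbzv] add [oltpm] -> 9 lines: olh awwo rxodt tbsvq oltpm lai hzfeb woqas hzuzj
Hunk 3: at line 2 remove [tbsvq,oltpm,lai] add [iokym,bcue,ayjv] -> 9 lines: olh awwo rxodt iokym bcue ayjv hzfeb woqas hzuzj
Hunk 4: at line 7 remove [woqas] add [zki,sddrg,ygnkf] -> 11 lines: olh awwo rxodt iokym bcue ayjv hzfeb zki sddrg ygnkf hzuzj
Hunk 5: at line 6 remove [hzfeb,zki,sddrg] add [iczxp,fnqf] -> 10 lines: olh awwo rxodt iokym bcue ayjv iczxp fnqf ygnkf hzuzj
Hunk 6: at line 5 remove [iczxp] add [pcns] -> 10 lines: olh awwo rxodt iokym bcue ayjv pcns fnqf ygnkf hzuzj

Answer: olh
awwo
rxodt
iokym
bcue
ayjv
pcns
fnqf
ygnkf
hzuzj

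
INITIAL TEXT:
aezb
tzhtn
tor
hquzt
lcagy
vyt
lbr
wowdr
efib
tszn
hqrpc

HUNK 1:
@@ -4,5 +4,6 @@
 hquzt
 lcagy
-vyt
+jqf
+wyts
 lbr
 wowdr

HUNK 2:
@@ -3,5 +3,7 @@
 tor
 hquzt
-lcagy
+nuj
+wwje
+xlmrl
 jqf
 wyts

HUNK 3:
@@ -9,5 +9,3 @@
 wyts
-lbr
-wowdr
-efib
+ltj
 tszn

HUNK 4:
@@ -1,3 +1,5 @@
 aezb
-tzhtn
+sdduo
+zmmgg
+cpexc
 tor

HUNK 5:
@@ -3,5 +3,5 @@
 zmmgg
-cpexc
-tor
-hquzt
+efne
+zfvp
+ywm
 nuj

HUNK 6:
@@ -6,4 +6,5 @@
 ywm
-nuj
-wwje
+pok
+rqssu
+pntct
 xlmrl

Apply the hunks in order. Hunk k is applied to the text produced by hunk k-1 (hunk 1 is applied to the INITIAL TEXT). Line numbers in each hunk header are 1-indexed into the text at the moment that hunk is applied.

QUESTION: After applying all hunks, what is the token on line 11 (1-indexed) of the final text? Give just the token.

Hunk 1: at line 4 remove [vyt] add [jqf,wyts] -> 12 lines: aezb tzhtn tor hquzt lcagy jqf wyts lbr wowdr efib tszn hqrpc
Hunk 2: at line 3 remove [lcagy] add [nuj,wwje,xlmrl] -> 14 lines: aezb tzhtn tor hquzt nuj wwje xlmrl jqf wyts lbr wowdr efib tszn hqrpc
Hunk 3: at line 9 remove [lbr,wowdr,efib] add [ltj] -> 12 lines: aezb tzhtn tor hquzt nuj wwje xlmrl jqf wyts ltj tszn hqrpc
Hunk 4: at line 1 remove [tzhtn] add [sdduo,zmmgg,cpexc] -> 14 lines: aezb sdduo zmmgg cpexc tor hquzt nuj wwje xlmrl jqf wyts ltj tszn hqrpc
Hunk 5: at line 3 remove [cpexc,tor,hquzt] add [efne,zfvp,ywm] -> 14 lines: aezb sdduo zmmgg efne zfvp ywm nuj wwje xlmrl jqf wyts ltj tszn hqrpc
Hunk 6: at line 6 remove [nuj,wwje] add [pok,rqssu,pntct] -> 15 lines: aezb sdduo zmmgg efne zfvp ywm pok rqssu pntct xlmrl jqf wyts ltj tszn hqrpc
Final line 11: jqf

Answer: jqf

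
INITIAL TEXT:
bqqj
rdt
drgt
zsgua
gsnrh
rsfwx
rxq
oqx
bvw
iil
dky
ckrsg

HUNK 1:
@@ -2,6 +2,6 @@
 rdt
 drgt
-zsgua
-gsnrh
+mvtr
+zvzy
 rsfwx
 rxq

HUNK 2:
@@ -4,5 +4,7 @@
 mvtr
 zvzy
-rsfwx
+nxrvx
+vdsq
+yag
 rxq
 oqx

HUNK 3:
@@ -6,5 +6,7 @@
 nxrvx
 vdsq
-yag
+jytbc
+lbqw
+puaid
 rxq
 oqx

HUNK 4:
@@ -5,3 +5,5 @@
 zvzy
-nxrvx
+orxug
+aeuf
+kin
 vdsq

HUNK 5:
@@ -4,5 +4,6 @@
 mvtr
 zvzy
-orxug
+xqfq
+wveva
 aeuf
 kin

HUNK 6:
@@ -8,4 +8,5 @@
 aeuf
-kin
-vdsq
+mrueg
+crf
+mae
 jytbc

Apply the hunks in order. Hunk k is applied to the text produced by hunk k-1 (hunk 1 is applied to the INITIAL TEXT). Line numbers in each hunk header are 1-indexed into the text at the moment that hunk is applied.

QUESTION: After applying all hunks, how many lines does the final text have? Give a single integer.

Answer: 20

Derivation:
Hunk 1: at line 2 remove [zsgua,gsnrh] add [mvtr,zvzy] -> 12 lines: bqqj rdt drgt mvtr zvzy rsfwx rxq oqx bvw iil dky ckrsg
Hunk 2: at line 4 remove [rsfwx] add [nxrvx,vdsq,yag] -> 14 lines: bqqj rdt drgt mvtr zvzy nxrvx vdsq yag rxq oqx bvw iil dky ckrsg
Hunk 3: at line 6 remove [yag] add [jytbc,lbqw,puaid] -> 16 lines: bqqj rdt drgt mvtr zvzy nxrvx vdsq jytbc lbqw puaid rxq oqx bvw iil dky ckrsg
Hunk 4: at line 5 remove [nxrvx] add [orxug,aeuf,kin] -> 18 lines: bqqj rdt drgt mvtr zvzy orxug aeuf kin vdsq jytbc lbqw puaid rxq oqx bvw iil dky ckrsg
Hunk 5: at line 4 remove [orxug] add [xqfq,wveva] -> 19 lines: bqqj rdt drgt mvtr zvzy xqfq wveva aeuf kin vdsq jytbc lbqw puaid rxq oqx bvw iil dky ckrsg
Hunk 6: at line 8 remove [kin,vdsq] add [mrueg,crf,mae] -> 20 lines: bqqj rdt drgt mvtr zvzy xqfq wveva aeuf mrueg crf mae jytbc lbqw puaid rxq oqx bvw iil dky ckrsg
Final line count: 20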